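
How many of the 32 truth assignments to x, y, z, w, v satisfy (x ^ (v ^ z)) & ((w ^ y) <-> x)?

x | y | z | w | v || φ
1 | 1 | 1 | 1 | 1 || 0
1 | 1 | 1 | 1 | 0 || 0
1 | 1 | 1 | 0 | 1 || 1
1 | 1 | 1 | 0 | 0 || 0
1 | 1 | 0 | 1 | 1 || 0
1 | 1 | 0 | 1 | 0 || 0
1 | 1 | 0 | 0 | 1 || 0
1 | 1 | 0 | 0 | 0 || 1
1 | 0 | 1 | 1 | 1 || 1
1 | 0 | 1 | 1 | 0 || 0
1 | 0 | 1 | 0 | 1 || 0
1 | 0 | 1 | 0 | 0 || 0
1 | 0 | 0 | 1 | 1 || 0
1 | 0 | 0 | 1 | 0 || 1
1 | 0 | 0 | 0 | 1 || 0
1 | 0 | 0 | 0 | 0 || 0
0 | 1 | 1 | 1 | 1 || 0
0 | 1 | 1 | 1 | 0 || 1
0 | 1 | 1 | 0 | 1 || 0
0 | 1 | 1 | 0 | 0 || 0
0 | 1 | 0 | 1 | 1 || 1
0 | 1 | 0 | 1 | 0 || 0
0 | 1 | 0 | 0 | 1 || 0
0 | 1 | 0 | 0 | 0 || 0
0 | 0 | 1 | 1 | 1 || 0
0 | 0 | 1 | 1 | 0 || 0
0 | 0 | 1 | 0 | 1 || 0
0 | 0 | 1 | 0 | 0 || 1
0 | 0 | 0 | 1 | 1 || 0
0 | 0 | 0 | 1 | 0 || 0
0 | 0 | 0 | 0 | 1 || 1
0 | 0 | 0 | 0 | 0 || 0
The formula is true on 8 of the 32 rows.

8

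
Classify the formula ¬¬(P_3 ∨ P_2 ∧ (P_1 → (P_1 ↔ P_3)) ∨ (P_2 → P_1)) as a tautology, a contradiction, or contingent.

tautology

P_1  P_2  P_3  |  (P_1 ↔ P_3)  (P_1 → (P_1 ↔ P_3))  (P_2 ∧ (P_1 → (P_1 ↔ P_3)))  (P_2 → P_1)  φ
 1    1    1   |       1                1                        1                    1       1
 1    1    0   |       0                0                        0                    1       1
 1    0    1   |       1                1                        0                    1       1
 1    0    0   |       0                0                        0                    1       1
 0    1    1   |       0                1                        1                    0       1
 0    1    0   |       1                1                        1                    0       1
 0    0    1   |       0                1                        0                    1       1
 0    0    0   |       1                1                        0                    1       1
Every row is 1, so the formula is a tautology.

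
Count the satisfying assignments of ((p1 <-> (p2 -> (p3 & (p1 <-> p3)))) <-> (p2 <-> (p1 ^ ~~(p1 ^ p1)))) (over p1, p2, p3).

p1  p2  p3  |  (p1 <-> p3)  (p3 & (p1 <-> p3))  (p2 -> (p3 & (p1 <-> p3)))  (p1 ^ p1)  ~(p1 ^ p1)  ~~(p1 ^ p1)  (p1 ^ ~~(p1 ^ p1))  (p2 <-> (p1 ^ ~~(p1 ^ p1)))  φ
F   F   F   |       T               F                       T                   F          T            F               F                        T               F
F   F   T   |       F               F                       T                   F          T            F               F                        T               F
F   T   F   |       T               F                       F                   F          T            F               F                        F               F
F   T   T   |       F               F                       F                   F          T            F               F                        F               F
T   F   F   |       F               F                       T                   F          T            F               T                        F               F
T   F   T   |       T               T                       T                   F          T            F               T                        F               F
T   T   F   |       F               F                       F                   F          T            F               T                        T               F
T   T   T   |       T               T                       T                   F          T            F               T                        T               T
The formula is true on 1 of the 8 rows.

1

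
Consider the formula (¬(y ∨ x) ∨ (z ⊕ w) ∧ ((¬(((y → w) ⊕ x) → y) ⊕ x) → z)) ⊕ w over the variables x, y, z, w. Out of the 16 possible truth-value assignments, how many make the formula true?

10

x  y  z  w  |  φ
T  T  T  T  |  T
T  T  T  F  |  T
T  T  F  T  |  T
T  T  F  F  |  F
T  F  T  T  |  T
T  F  T  F  |  T
T  F  F  T  |  T
T  F  F  F  |  F
F  T  T  T  |  T
F  T  T  F  |  T
F  T  F  T  |  F
F  T  F  F  |  F
F  F  T  T  |  F
F  F  T  F  |  T
F  F  F  T  |  F
F  F  F  F  |  T
The formula is true on 10 of the 16 rows.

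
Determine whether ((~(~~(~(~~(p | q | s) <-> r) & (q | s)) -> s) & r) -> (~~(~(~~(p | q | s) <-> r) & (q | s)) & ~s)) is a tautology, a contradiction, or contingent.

p  q  r  s  |  φ
1  1  1  1  |  1
1  1  1  0  |  1
1  1  0  1  |  1
1  1  0  0  |  1
1  0  1  1  |  1
1  0  1  0  |  1
1  0  0  1  |  1
1  0  0  0  |  1
0  1  1  1  |  1
0  1  1  0  |  1
0  1  0  1  |  1
0  1  0  0  |  1
0  0  1  1  |  1
0  0  1  0  |  1
0  0  0  1  |  1
0  0  0  0  |  1
Every row is 1, so the formula is a tautology.

tautology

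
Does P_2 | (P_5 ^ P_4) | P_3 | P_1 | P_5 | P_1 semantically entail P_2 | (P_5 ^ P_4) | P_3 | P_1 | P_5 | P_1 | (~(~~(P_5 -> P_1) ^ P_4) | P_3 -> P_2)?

yes

P_1  P_2  P_3  P_4  P_5  |  φ  ψ
 T    T    T    T    T   |  T  T
 T    T    T    T    F   |  T  T
 T    T    T    F    T   |  T  T
 T    T    T    F    F   |  T  T
 T    T    F    T    T   |  T  T
 T    T    F    T    F   |  T  T
 T    T    F    F    T   |  T  T
 T    T    F    F    F   |  T  T
 T    F    T    T    T   |  T  T
 T    F    T    T    F   |  T  T
 T    F    T    F    T   |  T  T
 T    F    T    F    F   |  T  T
 T    F    F    T    T   |  T  T
 T    F    F    T    F   |  T  T
 T    F    F    F    T   |  T  T
 T    F    F    F    F   |  T  T
 F    T    T    T    T   |  T  T
 F    T    T    T    F   |  T  T
 F    T    T    F    T   |  T  T
 F    T    T    F    F   |  T  T
 F    T    F    T    T   |  T  T
 F    T    F    T    F   |  T  T
 F    T    F    F    T   |  T  T
 F    T    F    F    F   |  T  T
 F    F    T    T    T   |  T  T
 F    F    T    T    F   |  T  T
 F    F    T    F    T   |  T  T
 F    F    T    F    F   |  T  T
 F    F    F    T    T   |  T  T
 F    F    F    T    F   |  T  T
 F    F    F    F    T   |  T  T
 F    F    F    F    F   |  F  T
In every row where φ is true, ψ is also true, so φ ⊨ ψ.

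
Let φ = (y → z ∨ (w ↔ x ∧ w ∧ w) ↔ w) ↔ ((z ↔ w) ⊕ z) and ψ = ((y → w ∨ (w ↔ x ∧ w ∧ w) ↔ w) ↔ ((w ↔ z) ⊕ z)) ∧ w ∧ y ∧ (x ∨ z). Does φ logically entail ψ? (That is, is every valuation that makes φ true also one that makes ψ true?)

no

x | y | z | w | φ | ψ
- | - | - | - | - | -
T | T | T | T | F | F
T | T | T | F | F | F
T | T | F | T | F | F
T | T | F | F | F | F
T | F | T | T | F | F
T | F | T | F | F | F
T | F | F | T | F | F
T | F | F | F | F | F
F | T | T | T | F | F
F | T | T | F | F | F
F | T | F | T | T | F
F | T | F | F | F | F
F | F | T | T | F | F
F | F | T | F | F | F
F | F | F | T | F | F
F | F | F | F | F | F
At x=F, y=T, z=F, w=T we have φ true but ψ false, so φ does not entail ψ.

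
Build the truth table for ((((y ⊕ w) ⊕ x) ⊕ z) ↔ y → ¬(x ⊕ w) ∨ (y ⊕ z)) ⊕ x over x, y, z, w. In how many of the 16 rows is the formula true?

x | y | z | w | φ
- | - | - | - | -
1 | 1 | 1 | 1 | 1
1 | 1 | 1 | 0 | 1
1 | 1 | 0 | 1 | 0
1 | 1 | 0 | 0 | 1
1 | 0 | 1 | 1 | 0
1 | 0 | 1 | 0 | 1
1 | 0 | 0 | 1 | 1
1 | 0 | 0 | 0 | 0
0 | 1 | 1 | 1 | 0
0 | 1 | 1 | 0 | 0
0 | 1 | 0 | 1 | 0
0 | 1 | 0 | 0 | 1
0 | 0 | 1 | 1 | 0
0 | 0 | 1 | 0 | 1
0 | 0 | 0 | 1 | 1
0 | 0 | 0 | 0 | 0
The formula is true on 8 of the 16 rows.

8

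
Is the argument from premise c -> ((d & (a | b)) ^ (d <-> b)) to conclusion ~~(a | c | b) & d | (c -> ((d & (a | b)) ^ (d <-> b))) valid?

yes

a | b | c | d || φ | ψ
F | F | F | F || T | T
F | F | F | T || T | T
F | F | T | F || T | T
F | F | T | T || F | T
F | T | F | F || T | T
F | T | F | T || T | T
F | T | T | F || F | F
F | T | T | T || F | T
T | F | F | F || T | T
T | F | F | T || T | T
T | F | T | F || T | T
T | F | T | T || T | T
T | T | F | F || T | T
T | T | F | T || T | T
T | T | T | F || F | F
T | T | T | T || F | T
In every row where φ is true, ψ is also true, so φ ⊨ ψ.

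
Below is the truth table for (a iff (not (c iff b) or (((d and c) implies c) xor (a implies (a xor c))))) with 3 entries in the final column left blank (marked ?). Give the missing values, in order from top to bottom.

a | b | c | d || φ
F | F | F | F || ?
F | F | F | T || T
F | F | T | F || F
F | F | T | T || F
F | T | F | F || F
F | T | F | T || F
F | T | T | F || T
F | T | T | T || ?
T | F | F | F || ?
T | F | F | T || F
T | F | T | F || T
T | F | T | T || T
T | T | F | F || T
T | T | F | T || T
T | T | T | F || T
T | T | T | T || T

Row a=F, b=F, c=F, d=F: (not (c iff b) or (((d and c) implies c) xor (a implies (a xor c)))) = F, so the formula = T.
Row a=F, b=T, c=T, d=T: (not (c iff b) or (((d and c) implies c) xor (a implies (a xor c)))) = F, so the formula = T.
Row a=T, b=F, c=F, d=F: (not (c iff b) or (((d and c) implies c) xor (a implies (a xor c)))) = F, so the formula = F.

T, T, F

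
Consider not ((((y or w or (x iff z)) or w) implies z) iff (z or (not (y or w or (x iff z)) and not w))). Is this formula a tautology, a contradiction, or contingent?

contradiction

  x      y      z      w    |  (x iff z)  (y or w or (x iff z))  ((y or w or (x iff z)) or w)  not (y or w or (x iff z))  not w    φ  
 True   True   True   True  |     True             True                      True                        False            False  False
 True   True   True  False  |     True             True                      True                        False             True  False
 True   True  False   True  |    False             True                      True                        False            False  False
 True   True  False  False  |    False             True                      True                        False             True  False
 True  False   True   True  |     True             True                      True                        False            False  False
 True  False   True  False  |     True             True                      True                        False             True  False
 True  False  False   True  |    False             True                      True                        False            False  False
 True  False  False  False  |    False            False                     False                         True             True  False
False   True   True   True  |    False             True                      True                        False            False  False
False   True   True  False  |    False             True                      True                        False             True  False
False   True  False   True  |     True             True                      True                        False            False  False
False   True  False  False  |     True             True                      True                        False             True  False
False  False   True   True  |    False             True                      True                        False            False  False
False  False   True  False  |    False            False                     False                         True             True  False
False  False  False   True  |     True             True                      True                        False            False  False
False  False  False  False  |     True             True                      True                        False             True  False
Every row is False, so the formula is a contradiction.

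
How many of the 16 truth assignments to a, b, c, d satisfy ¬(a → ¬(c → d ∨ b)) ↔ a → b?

5

  a      b      c      d    |  (d ∨ b)  (c → (d ∨ b))  ¬(c → (d ∨ b))  (a → ¬(c → (d ∨ b)))  ¬(a → ¬(c → (d ∨ b)))  (a → b)  (¬(a → ¬(c → (d ∨ b))) ↔ (a → b))
 True   True   True   True  |    True        True          False              False                   True            True                  True              
 True   True   True  False  |    True        True          False              False                   True            True                  True              
 True   True  False   True  |    True        True          False              False                   True            True                  True              
 True   True  False  False  |    True        True          False              False                   True            True                  True              
 True  False   True   True  |    True        True          False              False                   True           False                 False              
 True  False   True  False  |   False       False           True               True                  False           False                  True              
 True  False  False   True  |    True        True          False              False                   True           False                 False              
 True  False  False  False  |   False        True          False              False                   True           False                 False              
False   True   True   True  |    True        True          False               True                  False            True                 False              
False   True   True  False  |    True        True          False               True                  False            True                 False              
False   True  False   True  |    True        True          False               True                  False            True                 False              
False   True  False  False  |    True        True          False               True                  False            True                 False              
False  False   True   True  |    True        True          False               True                  False            True                 False              
False  False   True  False  |   False       False           True               True                  False            True                 False              
False  False  False   True  |    True        True          False               True                  False            True                 False              
False  False  False  False  |   False        True          False               True                  False            True                 False              
The formula is true on 5 of the 16 rows.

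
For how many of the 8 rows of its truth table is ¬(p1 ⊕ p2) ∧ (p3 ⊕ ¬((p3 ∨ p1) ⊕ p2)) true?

p1  p2  p3  |  (p1 ⊕ p2)  ¬(p1 ⊕ p2)  (p3 ∨ p1)  ((p3 ∨ p1) ⊕ p2)  ¬((p3 ∨ p1) ⊕ p2)  (p3 ⊕ ¬((p3 ∨ p1) ⊕ p2))  φ
F   F   F   |      F          T           F             F                  T                     T              T
F   F   T   |      F          T           T             T                  F                     T              T
F   T   F   |      T          F           F             T                  F                     F              F
F   T   T   |      T          F           T             F                  T                     F              F
T   F   F   |      T          F           T             T                  F                     F              F
T   F   T   |      T          F           T             T                  F                     T              F
T   T   F   |      F          T           T             F                  T                     T              T
T   T   T   |      F          T           T             F                  T                     F              F
The formula is true on 3 of the 8 rows.

3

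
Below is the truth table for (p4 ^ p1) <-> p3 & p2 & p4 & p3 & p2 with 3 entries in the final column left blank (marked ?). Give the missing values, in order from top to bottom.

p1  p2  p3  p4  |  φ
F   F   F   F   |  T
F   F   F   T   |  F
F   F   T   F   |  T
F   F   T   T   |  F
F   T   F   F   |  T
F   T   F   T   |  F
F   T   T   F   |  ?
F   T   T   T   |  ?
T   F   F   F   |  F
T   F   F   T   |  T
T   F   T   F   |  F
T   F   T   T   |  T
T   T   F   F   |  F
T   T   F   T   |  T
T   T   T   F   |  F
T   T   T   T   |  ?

T, T, F

Row p1=F, p2=T, p3=T, p4=F: (p4 ^ p1) = F, (p3 & p2 & p4 & p3 & p2) = F, so the formula = T.
Row p1=F, p2=T, p3=T, p4=T: (p4 ^ p1) = T, (p3 & p2 & p4 & p3 & p2) = T, so the formula = T.
Row p1=T, p2=T, p3=T, p4=T: (p4 ^ p1) = F, (p3 & p2 & p4 & p3 & p2) = T, so the formula = F.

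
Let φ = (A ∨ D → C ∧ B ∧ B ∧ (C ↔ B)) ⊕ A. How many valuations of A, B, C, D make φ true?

A  B  C  D  |  φ
1  1  1  1  |  0
1  1  1  0  |  0
1  1  0  1  |  1
1  1  0  0  |  1
1  0  1  1  |  1
1  0  1  0  |  1
1  0  0  1  |  1
1  0  0  0  |  1
0  1  1  1  |  1
0  1  1  0  |  1
0  1  0  1  |  0
0  1  0  0  |  1
0  0  1  1  |  0
0  0  1  0  |  1
0  0  0  1  |  0
0  0  0  0  |  1
The formula is true on 11 of the 16 rows.

11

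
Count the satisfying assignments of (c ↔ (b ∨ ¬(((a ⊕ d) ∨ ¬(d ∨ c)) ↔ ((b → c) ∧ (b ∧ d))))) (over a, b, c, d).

a | b | c | d || (a ⊕ d) | (d ∨ c) | ¬(d ∨ c) | ((a ⊕ d) ∨ ¬(d ∨ c)) | (b → c) | (b ∧ d) | ((b → c) ∧ (b ∧ d)) | φ
F | F | F | F ||    F    |    F    |    T     |          T           |    T    |    F    |          F          | F
F | F | F | T ||    T    |    T    |    F     |          T           |    T    |    F    |          F          | F
F | F | T | F ||    F    |    T    |    F     |          F           |    T    |    F    |          F          | F
F | F | T | T ||    T    |    T    |    F     |          T           |    T    |    F    |          F          | T
F | T | F | F ||    F    |    F    |    T     |          T           |    F    |    F    |          F          | F
F | T | F | T ||    T    |    T    |    F     |          T           |    F    |    T    |          F          | F
F | T | T | F ||    F    |    T    |    F     |          F           |    T    |    F    |          F          | T
F | T | T | T ||    T    |    T    |    F     |          T           |    T    |    T    |          T          | T
T | F | F | F ||    T    |    F    |    T     |          T           |    T    |    F    |          F          | F
T | F | F | T ||    F    |    T    |    F     |          F           |    T    |    F    |          F          | T
T | F | T | F ||    T    |    T    |    F     |          T           |    T    |    F    |          F          | T
T | F | T | T ||    F    |    T    |    F     |          F           |    T    |    F    |          F          | F
T | T | F | F ||    T    |    F    |    T     |          T           |    F    |    F    |          F          | F
T | T | F | T ||    F    |    T    |    F     |          F           |    F    |    T    |          F          | F
T | T | T | F ||    T    |    T    |    F     |          T           |    T    |    F    |          F          | T
T | T | T | T ||    F    |    T    |    F     |          F           |    T    |    T    |          T          | T
The formula is true on 7 of the 16 rows.

7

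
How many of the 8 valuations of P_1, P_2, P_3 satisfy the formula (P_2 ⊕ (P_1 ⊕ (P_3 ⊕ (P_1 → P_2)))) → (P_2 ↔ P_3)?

7

P_1 | P_2 | P_3 || φ
 T  |  T  |  T  || T
 T  |  T  |  F  || F
 T  |  F  |  T  || T
 T  |  F  |  F  || T
 F  |  T  |  T  || T
 F  |  T  |  F  || T
 F  |  F  |  T  || T
 F  |  F  |  F  || T
The formula is true on 7 of the 8 rows.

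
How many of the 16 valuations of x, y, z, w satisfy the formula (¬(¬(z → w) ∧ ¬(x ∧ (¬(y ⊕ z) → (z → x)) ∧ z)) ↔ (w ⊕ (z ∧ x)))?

x | y | z | w | (z → w) | ¬(z → w) | (y ⊕ z) | ¬(y ⊕ z) | (z → x) | (¬(y ⊕ z) → (z → x)) | (z ∧ x) | (w ⊕ (z ∧ x)) | φ
- | - | - | - | ------- | -------- | ------- | -------- | ------- | -------------------- | ------- | ------------- | -
0 | 0 | 0 | 0 |    1    |    0     |    0    |    1     |    1    |          1           |    0    |       0       | 0
0 | 0 | 0 | 1 |    1    |    0     |    0    |    1     |    1    |          1           |    0    |       1       | 1
0 | 0 | 1 | 0 |    0    |    1     |    1    |    0     |    0    |          1           |    0    |       0       | 1
0 | 0 | 1 | 1 |    1    |    0     |    1    |    0     |    0    |          1           |    0    |       1       | 1
0 | 1 | 0 | 0 |    1    |    0     |    1    |    0     |    1    |          1           |    0    |       0       | 0
0 | 1 | 0 | 1 |    1    |    0     |    1    |    0     |    1    |          1           |    0    |       1       | 1
0 | 1 | 1 | 0 |    0    |    1     |    0    |    1     |    0    |          0           |    0    |       0       | 1
0 | 1 | 1 | 1 |    1    |    0     |    0    |    1     |    0    |          0           |    0    |       1       | 1
1 | 0 | 0 | 0 |    1    |    0     |    0    |    1     |    1    |          1           |    0    |       0       | 0
1 | 0 | 0 | 1 |    1    |    0     |    0    |    1     |    1    |          1           |    0    |       1       | 1
1 | 0 | 1 | 0 |    0    |    1     |    1    |    0     |    1    |          1           |    1    |       1       | 1
1 | 0 | 1 | 1 |    1    |    0     |    1    |    0     |    1    |          1           |    1    |       0       | 0
1 | 1 | 0 | 0 |    1    |    0     |    1    |    0     |    1    |          1           |    0    |       0       | 0
1 | 1 | 0 | 1 |    1    |    0     |    1    |    0     |    1    |          1           |    0    |       1       | 1
1 | 1 | 1 | 0 |    0    |    1     |    0    |    1     |    1    |          1           |    1    |       1       | 1
1 | 1 | 1 | 1 |    1    |    0     |    0    |    1     |    1    |          1           |    1    |       0       | 0
The formula is true on 10 of the 16 rows.

10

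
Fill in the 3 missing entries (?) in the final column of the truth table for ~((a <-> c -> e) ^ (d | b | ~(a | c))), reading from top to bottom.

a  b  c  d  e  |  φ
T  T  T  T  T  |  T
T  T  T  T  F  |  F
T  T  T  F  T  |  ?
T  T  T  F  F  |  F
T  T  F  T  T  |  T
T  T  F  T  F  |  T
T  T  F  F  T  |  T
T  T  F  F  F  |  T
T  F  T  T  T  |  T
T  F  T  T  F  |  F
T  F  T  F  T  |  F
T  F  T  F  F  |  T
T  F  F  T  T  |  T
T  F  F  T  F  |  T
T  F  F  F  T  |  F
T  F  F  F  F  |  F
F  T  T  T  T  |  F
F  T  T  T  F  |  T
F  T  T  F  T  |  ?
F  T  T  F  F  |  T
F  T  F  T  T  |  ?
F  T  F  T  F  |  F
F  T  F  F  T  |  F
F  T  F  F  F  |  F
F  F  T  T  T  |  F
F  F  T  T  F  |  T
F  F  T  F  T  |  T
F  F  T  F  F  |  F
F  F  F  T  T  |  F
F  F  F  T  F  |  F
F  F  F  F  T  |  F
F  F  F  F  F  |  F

Row a=T, b=T, c=T, d=F, e=T: (a <-> c -> e) = T, (d | b | ~(a | c)) = T, ((a <-> c -> e) ^ (d | b | ~(a | c))) = F, so the formula = T.
Row a=F, b=T, c=T, d=F, e=T: (a <-> c -> e) = F, (d | b | ~(a | c)) = T, ((a <-> c -> e) ^ (d | b | ~(a | c))) = T, so the formula = F.
Row a=F, b=T, c=F, d=T, e=T: (a <-> c -> e) = F, (d | b | ~(a | c)) = T, ((a <-> c -> e) ^ (d | b | ~(a | c))) = T, so the formula = F.

T, F, F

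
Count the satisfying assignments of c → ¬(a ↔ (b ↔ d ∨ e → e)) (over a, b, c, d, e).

a | b | c | d | e | (c → ¬(a ↔ (b ↔ ((d ∨ e) → e))))
- | - | - | - | - | --------------------------------
F | F | F | F | F |                T                
F | F | F | F | T |                T                
F | F | F | T | F |                T                
F | F | F | T | T |                T                
F | F | T | F | F |                F                
F | F | T | F | T |                F                
F | F | T | T | F |                T                
F | F | T | T | T |                F                
F | T | F | F | F |                T                
F | T | F | F | T |                T                
F | T | F | T | F |                T                
F | T | F | T | T |                T                
F | T | T | F | F |                T                
F | T | T | F | T |                T                
F | T | T | T | F |                F                
F | T | T | T | T |                T                
T | F | F | F | F |                T                
T | F | F | F | T |                T                
T | F | F | T | F |                T                
T | F | F | T | T |                T                
T | F | T | F | F |                T                
T | F | T | F | T |                T                
T | F | T | T | F |                F                
T | F | T | T | T |                T                
T | T | F | F | F |                T                
T | T | F | F | T |                T                
T | T | F | T | F |                T                
T | T | F | T | T |                T                
T | T | T | F | F |                F                
T | T | T | F | T |                F                
T | T | T | T | F |                T                
T | T | T | T | T |                F                
The formula is true on 24 of the 32 rows.

24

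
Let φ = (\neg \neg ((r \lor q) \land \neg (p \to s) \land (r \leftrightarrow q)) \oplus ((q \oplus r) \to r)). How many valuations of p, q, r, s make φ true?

p | q | r | s | (r \lor q) | (p \to s) | \neg (p \to s) | (r \leftrightarrow q) | (q \oplus r) | ((q \oplus r) \to r) | φ
- | - | - | - | ---------- | --------- | -------------- | --------------------- | ------------ | -------------------- | -
1 | 1 | 1 | 1 |     1      |     1     |       0        |           1           |      0       |          1           | 1
1 | 1 | 1 | 0 |     1      |     0     |       1        |           1           |      0       |          1           | 0
1 | 1 | 0 | 1 |     1      |     1     |       0        |           0           |      1       |          0           | 0
1 | 1 | 0 | 0 |     1      |     0     |       1        |           0           |      1       |          0           | 0
1 | 0 | 1 | 1 |     1      |     1     |       0        |           0           |      1       |          1           | 1
1 | 0 | 1 | 0 |     1      |     0     |       1        |           0           |      1       |          1           | 1
1 | 0 | 0 | 1 |     0      |     1     |       0        |           1           |      0       |          1           | 1
1 | 0 | 0 | 0 |     0      |     0     |       1        |           1           |      0       |          1           | 1
0 | 1 | 1 | 1 |     1      |     1     |       0        |           1           |      0       |          1           | 1
0 | 1 | 1 | 0 |     1      |     1     |       0        |           1           |      0       |          1           | 1
0 | 1 | 0 | 1 |     1      |     1     |       0        |           0           |      1       |          0           | 0
0 | 1 | 0 | 0 |     1      |     1     |       0        |           0           |      1       |          0           | 0
0 | 0 | 1 | 1 |     1      |     1     |       0        |           0           |      1       |          1           | 1
0 | 0 | 1 | 0 |     1      |     1     |       0        |           0           |      1       |          1           | 1
0 | 0 | 0 | 1 |     0      |     1     |       0        |           1           |      0       |          1           | 1
0 | 0 | 0 | 0 |     0      |     1     |       0        |           1           |      0       |          1           | 1
The formula is true on 11 of the 16 rows.

11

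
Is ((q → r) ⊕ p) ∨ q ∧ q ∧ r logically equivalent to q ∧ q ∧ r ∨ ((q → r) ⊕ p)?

equivalent

p | q | r || φ | ψ
F | F | F || T | T
F | F | T || T | T
F | T | F || F | F
F | T | T || T | T
T | F | F || F | F
T | F | T || F | F
T | T | F || T | T
T | T | T || T | T
The columns for φ and ψ agree on every row, so they are logically equivalent.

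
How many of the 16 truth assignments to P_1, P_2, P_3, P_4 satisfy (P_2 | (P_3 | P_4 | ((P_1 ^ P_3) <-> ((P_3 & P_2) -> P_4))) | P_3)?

15

P_1 | P_2 | P_3 | P_4 | φ
--- | --- | --- | --- | -
 F  |  F  |  F  |  F  | F
 F  |  F  |  F  |  T  | T
 F  |  F  |  T  |  F  | T
 F  |  F  |  T  |  T  | T
 F  |  T  |  F  |  F  | T
 F  |  T  |  F  |  T  | T
 F  |  T  |  T  |  F  | T
 F  |  T  |  T  |  T  | T
 T  |  F  |  F  |  F  | T
 T  |  F  |  F  |  T  | T
 T  |  F  |  T  |  F  | T
 T  |  F  |  T  |  T  | T
 T  |  T  |  F  |  F  | T
 T  |  T  |  F  |  T  | T
 T  |  T  |  T  |  F  | T
 T  |  T  |  T  |  T  | T
The formula is true on 15 of the 16 rows.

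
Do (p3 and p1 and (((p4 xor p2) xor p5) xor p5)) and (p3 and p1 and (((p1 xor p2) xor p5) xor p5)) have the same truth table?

p1 | p2 | p3 | p4 | p5 | φ | ψ
-- | -- | -- | -- | -- | - | -
1  | 1  | 1  | 1  | 1  | 0 | 0
1  | 1  | 1  | 1  | 0  | 0 | 0
1  | 1  | 1  | 0  | 1  | 1 | 0
1  | 1  | 1  | 0  | 0  | 1 | 0
1  | 1  | 0  | 1  | 1  | 0 | 0
1  | 1  | 0  | 1  | 0  | 0 | 0
1  | 1  | 0  | 0  | 1  | 0 | 0
1  | 1  | 0  | 0  | 0  | 0 | 0
1  | 0  | 1  | 1  | 1  | 1 | 1
1  | 0  | 1  | 1  | 0  | 1 | 1
1  | 0  | 1  | 0  | 1  | 0 | 1
1  | 0  | 1  | 0  | 0  | 0 | 1
1  | 0  | 0  | 1  | 1  | 0 | 0
1  | 0  | 0  | 1  | 0  | 0 | 0
1  | 0  | 0  | 0  | 1  | 0 | 0
1  | 0  | 0  | 0  | 0  | 0 | 0
0  | 1  | 1  | 1  | 1  | 0 | 0
0  | 1  | 1  | 1  | 0  | 0 | 0
0  | 1  | 1  | 0  | 1  | 0 | 0
0  | 1  | 1  | 0  | 0  | 0 | 0
0  | 1  | 0  | 1  | 1  | 0 | 0
0  | 1  | 0  | 1  | 0  | 0 | 0
0  | 1  | 0  | 0  | 1  | 0 | 0
0  | 1  | 0  | 0  | 0  | 0 | 0
0  | 0  | 1  | 1  | 1  | 0 | 0
0  | 0  | 1  | 1  | 0  | 0 | 0
0  | 0  | 1  | 0  | 1  | 0 | 0
0  | 0  | 1  | 0  | 0  | 0 | 0
0  | 0  | 0  | 1  | 1  | 0 | 0
0  | 0  | 0  | 1  | 0  | 0 | 0
0  | 0  | 0  | 0  | 1  | 0 | 0
0  | 0  | 0  | 0  | 0  | 0 | 0
The columns differ at p1=1, p2=1, p3=1, p4=0, p5=1 (φ=1, ψ=0), so they are not equivalent.

not equivalent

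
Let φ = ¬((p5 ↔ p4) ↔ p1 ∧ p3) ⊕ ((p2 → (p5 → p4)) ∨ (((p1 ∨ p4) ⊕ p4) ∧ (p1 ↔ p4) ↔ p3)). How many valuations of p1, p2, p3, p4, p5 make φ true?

p1  p2  p3  p4  p5  |  φ
T   T   T   T   T   |  T
T   T   T   T   F   |  F
T   T   T   F   T   |  T
T   T   T   F   F   |  T
T   T   F   T   T   |  F
T   T   F   T   F   |  T
T   T   F   F   T   |  T
T   T   F   F   F   |  F
T   F   T   T   T   |  T
T   F   T   T   F   |  F
T   F   T   F   T   |  F
T   F   T   F   F   |  T
T   F   F   T   T   |  F
T   F   F   T   F   |  T
T   F   F   F   T   |  T
T   F   F   F   F   |  F
F   T   T   T   T   |  F
F   T   T   T   F   |  T
F   T   T   F   T   |  F
F   T   T   F   F   |  F
F   T   F   T   T   |  F
F   T   F   T   F   |  T
F   T   F   F   T   |  T
F   T   F   F   F   |  F
F   F   T   T   T   |  F
F   F   T   T   F   |  T
F   F   T   F   T   |  T
F   F   T   F   F   |  F
F   F   F   T   T   |  F
F   F   F   T   F   |  T
F   F   F   F   T   |  T
F   F   F   F   F   |  F
The formula is true on 16 of the 32 rows.

16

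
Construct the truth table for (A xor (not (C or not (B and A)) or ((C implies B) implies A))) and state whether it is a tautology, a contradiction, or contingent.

A  B  C  |  (B and A)  not (B and A)  (C or not (B and A))  not (C or not (B and A))  (C implies B)  ((C implies B) implies A)  φ
0  0  0  |      0            1                 1                       0                    1                    0              0
0  0  1  |      0            1                 1                       0                    0                    1              1
0  1  0  |      0            1                 1                       0                    1                    0              0
0  1  1  |      0            1                 1                       0                    1                    0              0
1  0  0  |      0            1                 1                       0                    1                    1              0
1  0  1  |      0            1                 1                       0                    0                    1              0
1  1  0  |      1            0                 0                       1                    1                    1              0
1  1  1  |      1            0                 1                       0                    1                    1              0
1 of 8 rows are 1, so the formula is contingent.

contingent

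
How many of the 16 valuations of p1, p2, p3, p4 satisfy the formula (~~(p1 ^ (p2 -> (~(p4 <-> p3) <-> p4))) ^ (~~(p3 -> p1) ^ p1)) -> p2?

14

p1  p2  p3  p4  |  φ
0   0   0   0   |  1
0   0   0   1   |  1
0   0   1   0   |  0
0   0   1   1   |  0
0   1   0   0   |  1
0   1   0   1   |  1
0   1   1   0   |  1
0   1   1   1   |  1
1   0   0   0   |  1
1   0   0   1   |  1
1   0   1   0   |  1
1   0   1   1   |  1
1   1   0   0   |  1
1   1   0   1   |  1
1   1   1   0   |  1
1   1   1   1   |  1
The formula is true on 14 of the 16 rows.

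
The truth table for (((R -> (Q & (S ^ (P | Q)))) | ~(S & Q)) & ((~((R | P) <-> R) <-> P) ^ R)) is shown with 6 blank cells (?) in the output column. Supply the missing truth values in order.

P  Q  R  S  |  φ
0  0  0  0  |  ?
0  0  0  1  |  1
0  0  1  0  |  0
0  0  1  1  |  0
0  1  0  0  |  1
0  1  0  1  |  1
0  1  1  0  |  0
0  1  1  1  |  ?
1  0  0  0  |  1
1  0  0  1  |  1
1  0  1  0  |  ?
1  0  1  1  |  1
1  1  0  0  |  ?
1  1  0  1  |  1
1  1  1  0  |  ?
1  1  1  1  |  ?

1, 0, 1, 1, 1, 0

Row P=0, Q=0, R=0, S=0: ((R -> (Q & (S ^ (P | Q)))) | ~(S & Q)) = 1, ((~((R | P) <-> R) <-> P) ^ R) = 1, so the formula = 1.
Row P=0, Q=1, R=1, S=1: ((R -> (Q & (S ^ (P | Q)))) | ~(S & Q)) = 0, ((~((R | P) <-> R) <-> P) ^ R) = 0, so the formula = 0.
Row P=1, Q=0, R=1, S=0: ((R -> (Q & (S ^ (P | Q)))) | ~(S & Q)) = 1, ((~((R | P) <-> R) <-> P) ^ R) = 1, so the formula = 1.
Row P=1, Q=1, R=0, S=0: ((R -> (Q & (S ^ (P | Q)))) | ~(S & Q)) = 1, ((~((R | P) <-> R) <-> P) ^ R) = 1, so the formula = 1.
Row P=1, Q=1, R=1, S=0: ((R -> (Q & (S ^ (P | Q)))) | ~(S & Q)) = 1, ((~((R | P) <-> R) <-> P) ^ R) = 1, so the formula = 1.
Row P=1, Q=1, R=1, S=1: ((R -> (Q & (S ^ (P | Q)))) | ~(S & Q)) = 0, ((~((R | P) <-> R) <-> P) ^ R) = 1, so the formula = 0.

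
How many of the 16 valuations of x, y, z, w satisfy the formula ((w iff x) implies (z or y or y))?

x | y | z | w || (w iff x) | (z or y or y) | φ
F | F | F | F ||     T     |       F       | F
F | F | F | T ||     F     |       F       | T
F | F | T | F ||     T     |       T       | T
F | F | T | T ||     F     |       T       | T
F | T | F | F ||     T     |       T       | T
F | T | F | T ||     F     |       T       | T
F | T | T | F ||     T     |       T       | T
F | T | T | T ||     F     |       T       | T
T | F | F | F ||     F     |       F       | T
T | F | F | T ||     T     |       F       | F
T | F | T | F ||     F     |       T       | T
T | F | T | T ||     T     |       T       | T
T | T | F | F ||     F     |       T       | T
T | T | F | T ||     T     |       T       | T
T | T | T | F ||     F     |       T       | T
T | T | T | T ||     T     |       T       | T
The formula is true on 14 of the 16 rows.

14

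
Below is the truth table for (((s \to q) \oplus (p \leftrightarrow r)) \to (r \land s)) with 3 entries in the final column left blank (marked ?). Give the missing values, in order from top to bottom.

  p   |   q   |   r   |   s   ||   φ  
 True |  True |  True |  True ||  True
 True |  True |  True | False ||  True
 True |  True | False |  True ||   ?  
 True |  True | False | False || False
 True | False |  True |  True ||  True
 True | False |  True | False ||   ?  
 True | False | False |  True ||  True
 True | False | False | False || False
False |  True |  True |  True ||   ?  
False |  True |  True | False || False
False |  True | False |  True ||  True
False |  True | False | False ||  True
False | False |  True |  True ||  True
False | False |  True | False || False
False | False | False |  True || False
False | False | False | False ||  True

False, True, True

Row p=True, q=True, r=False, s=True: ((s \to q) \oplus (p \leftrightarrow r)) = True, (r \land s) = False, so the formula = False.
Row p=True, q=False, r=True, s=False: ((s \to q) \oplus (p \leftrightarrow r)) = False, (r \land s) = False, so the formula = True.
Row p=False, q=True, r=True, s=True: ((s \to q) \oplus (p \leftrightarrow r)) = True, (r \land s) = True, so the formula = True.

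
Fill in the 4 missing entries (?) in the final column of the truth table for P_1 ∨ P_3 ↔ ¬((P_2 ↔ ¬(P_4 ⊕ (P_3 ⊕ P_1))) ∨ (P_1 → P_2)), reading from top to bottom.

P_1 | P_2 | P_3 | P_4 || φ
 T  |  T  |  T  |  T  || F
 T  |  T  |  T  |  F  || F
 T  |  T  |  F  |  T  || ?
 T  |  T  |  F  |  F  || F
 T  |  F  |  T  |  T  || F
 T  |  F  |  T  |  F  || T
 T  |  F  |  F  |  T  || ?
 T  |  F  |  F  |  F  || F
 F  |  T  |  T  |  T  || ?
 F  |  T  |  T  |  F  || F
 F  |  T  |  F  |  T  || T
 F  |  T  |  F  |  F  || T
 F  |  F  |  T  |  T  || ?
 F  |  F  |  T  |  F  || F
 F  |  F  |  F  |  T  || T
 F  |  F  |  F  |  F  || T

F, T, F, F

Row P_1=T, P_2=T, P_3=F, P_4=T: (P_1 ∨ P_3) = T, ¬((P_2 ↔ ¬(P_4 ⊕ (P_3 ⊕ P_1))) ∨ (P_1 → P_2)) = F, so the formula = F.
Row P_1=T, P_2=F, P_3=F, P_4=T: (P_1 ∨ P_3) = T, ¬((P_2 ↔ ¬(P_4 ⊕ (P_3 ⊕ P_1))) ∨ (P_1 → P_2)) = T, so the formula = T.
Row P_1=F, P_2=T, P_3=T, P_4=T: (P_1 ∨ P_3) = T, ¬((P_2 ↔ ¬(P_4 ⊕ (P_3 ⊕ P_1))) ∨ (P_1 → P_2)) = F, so the formula = F.
Row P_1=F, P_2=F, P_3=T, P_4=T: (P_1 ∨ P_3) = T, ¬((P_2 ↔ ¬(P_4 ⊕ (P_3 ⊕ P_1))) ∨ (P_1 → P_2)) = F, so the formula = F.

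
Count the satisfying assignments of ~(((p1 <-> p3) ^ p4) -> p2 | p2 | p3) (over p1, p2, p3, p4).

2

p1 | p2 | p3 | p4 | φ
-- | -- | -- | -- | -
1  | 1  | 1  | 1  | 0
1  | 1  | 1  | 0  | 0
1  | 1  | 0  | 1  | 0
1  | 1  | 0  | 0  | 0
1  | 0  | 1  | 1  | 0
1  | 0  | 1  | 0  | 0
1  | 0  | 0  | 1  | 1
1  | 0  | 0  | 0  | 0
0  | 1  | 1  | 1  | 0
0  | 1  | 1  | 0  | 0
0  | 1  | 0  | 1  | 0
0  | 1  | 0  | 0  | 0
0  | 0  | 1  | 1  | 0
0  | 0  | 1  | 0  | 0
0  | 0  | 0  | 1  | 0
0  | 0  | 0  | 0  | 1
The formula is true on 2 of the 16 rows.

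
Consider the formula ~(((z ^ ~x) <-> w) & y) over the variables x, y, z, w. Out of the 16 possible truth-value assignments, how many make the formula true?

12

x  y  z  w  |  ~x  (z ^ ~x)  ((z ^ ~x) <-> w)  (((z ^ ~x) <-> w) & y)  ~(((z ^ ~x) <-> w) & y)
1  1  1  1  |  0      1             1                    1                        0           
1  1  1  0  |  0      1             0                    0                        1           
1  1  0  1  |  0      0             0                    0                        1           
1  1  0  0  |  0      0             1                    1                        0           
1  0  1  1  |  0      1             1                    0                        1           
1  0  1  0  |  0      1             0                    0                        1           
1  0  0  1  |  0      0             0                    0                        1           
1  0  0  0  |  0      0             1                    0                        1           
0  1  1  1  |  1      0             0                    0                        1           
0  1  1  0  |  1      0             1                    1                        0           
0  1  0  1  |  1      1             1                    1                        0           
0  1  0  0  |  1      1             0                    0                        1           
0  0  1  1  |  1      0             0                    0                        1           
0  0  1  0  |  1      0             1                    0                        1           
0  0  0  1  |  1      1             1                    0                        1           
0  0  0  0  |  1      1             0                    0                        1           
The formula is true on 12 of the 16 rows.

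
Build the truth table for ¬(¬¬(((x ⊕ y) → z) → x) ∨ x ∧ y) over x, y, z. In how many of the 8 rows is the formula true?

x | y | z || φ
T | T | T || F
T | T | F || F
T | F | T || F
T | F | F || F
F | T | T || T
F | T | F || F
F | F | T || T
F | F | F || T
The formula is true on 3 of the 8 rows.

3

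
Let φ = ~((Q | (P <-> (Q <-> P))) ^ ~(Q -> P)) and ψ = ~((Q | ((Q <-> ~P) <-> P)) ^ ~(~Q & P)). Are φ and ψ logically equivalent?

P | Q || φ | ψ
F | F || T | T
F | T || T | T
T | F || T | F
T | T || F | T
The columns differ at P=T, Q=F (φ=T, ψ=F), so they are not equivalent.

not equivalent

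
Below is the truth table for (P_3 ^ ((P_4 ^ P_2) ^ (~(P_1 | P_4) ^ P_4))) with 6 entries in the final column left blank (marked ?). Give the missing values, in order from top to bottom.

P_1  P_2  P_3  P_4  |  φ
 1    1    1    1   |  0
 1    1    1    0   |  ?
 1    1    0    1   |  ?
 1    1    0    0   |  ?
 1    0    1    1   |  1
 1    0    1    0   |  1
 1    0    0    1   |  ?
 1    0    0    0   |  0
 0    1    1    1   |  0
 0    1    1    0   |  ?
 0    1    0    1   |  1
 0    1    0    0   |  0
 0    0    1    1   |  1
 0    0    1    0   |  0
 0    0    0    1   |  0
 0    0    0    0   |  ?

Row P_1=1, P_2=1, P_3=1, P_4=0: ((P_4 ^ P_2) ^ (~(P_1 | P_4) ^ P_4)) = 1, so the formula = 0.
Row P_1=1, P_2=1, P_3=0, P_4=1: ((P_4 ^ P_2) ^ (~(P_1 | P_4) ^ P_4)) = 1, so the formula = 1.
Row P_1=1, P_2=1, P_3=0, P_4=0: ((P_4 ^ P_2) ^ (~(P_1 | P_4) ^ P_4)) = 1, so the formula = 1.
Row P_1=1, P_2=0, P_3=0, P_4=1: ((P_4 ^ P_2) ^ (~(P_1 | P_4) ^ P_4)) = 0, so the formula = 0.
Row P_1=0, P_2=1, P_3=1, P_4=0: ((P_4 ^ P_2) ^ (~(P_1 | P_4) ^ P_4)) = 0, so the formula = 1.
Row P_1=0, P_2=0, P_3=0, P_4=0: ((P_4 ^ P_2) ^ (~(P_1 | P_4) ^ P_4)) = 1, so the formula = 1.

0, 1, 1, 0, 1, 1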